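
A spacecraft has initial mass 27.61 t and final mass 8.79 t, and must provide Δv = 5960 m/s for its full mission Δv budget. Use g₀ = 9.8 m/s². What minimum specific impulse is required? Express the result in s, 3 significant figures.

ln(m₀/m_f) = ln(27610/8790) = ln(3.141) = 1.1446.
v_e = Δv / ln(m₀/m_f) = 5960 / 1.1446 = 5207.2 m/s.
Isp = v_e / g₀ = 5207.2 / 9.8 = 531.3 s.

Isp ≈ 531 s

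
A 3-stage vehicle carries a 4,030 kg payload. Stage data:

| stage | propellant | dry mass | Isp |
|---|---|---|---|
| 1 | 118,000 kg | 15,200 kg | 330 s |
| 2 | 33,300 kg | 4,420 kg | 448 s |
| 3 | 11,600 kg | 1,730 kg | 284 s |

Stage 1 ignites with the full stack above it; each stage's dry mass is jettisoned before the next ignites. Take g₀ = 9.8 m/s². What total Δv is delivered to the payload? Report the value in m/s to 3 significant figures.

Ignition mass of stage 1 = 118,000+15,200 + 33,300+4,420 + 11,600+1,730 + 4,030 = 188,280 kg.
Stage 1: m₀ = 188,280 kg, m_f = 188,280 − 118,000 = 70,280 kg; Δv = 330×9.8×ln(2.679) = 3234.0×0.9854 ≈ 3187 m/s.
Stage 2: m₀ = 55,080 kg, m_f = 55,080 − 33,300 = 21,780 kg; Δv = 448×9.8×ln(2.529) = 4390.4×0.9278 ≈ 4073 m/s.
Stage 3: m₀ = 17,360 kg, m_f = 17,360 − 11,600 = 5,760 kg; Δv = 284×9.8×ln(3.014) = 2783.2×1.1032 ≈ 3071 m/s.
Total Δv = 3187 + 4073 + 3071 = 10331 m/s.

Δv ≈ 10300 m/s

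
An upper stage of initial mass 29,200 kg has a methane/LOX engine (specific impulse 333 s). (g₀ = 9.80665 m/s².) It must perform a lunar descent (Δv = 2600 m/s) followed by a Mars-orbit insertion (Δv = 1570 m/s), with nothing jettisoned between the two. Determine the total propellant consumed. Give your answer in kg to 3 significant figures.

total propellant consumed ≈ 21100 kg

v_e = Isp · g₀ = 333 × 9.80665 = 3265.6 m/s.
After the first burn: m = 29200 × exp(−2600/3265.6) = 29200 × 0.45105 = 13,170.7 kg.
After the second burn: m = 13,170.7 × exp(−1570/3265.6) = 13,170.7 × 0.61831 = 8,143.58 kg.
Total propellant = m₀ − m_final = 29200 − 8,143.58 = 21,056.42 kg.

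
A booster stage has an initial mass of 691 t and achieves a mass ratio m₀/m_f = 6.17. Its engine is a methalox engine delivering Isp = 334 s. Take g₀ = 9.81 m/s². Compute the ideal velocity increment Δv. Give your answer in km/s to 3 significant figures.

Δv ≈ 5.96 km/s

v_e = Isp · g₀ = 334 × 9.81 = 3276.5 m/s.
Δv = v_e · ln(6.17) = 3276.5 × 1.8197 ≈ 5962.3 m/s.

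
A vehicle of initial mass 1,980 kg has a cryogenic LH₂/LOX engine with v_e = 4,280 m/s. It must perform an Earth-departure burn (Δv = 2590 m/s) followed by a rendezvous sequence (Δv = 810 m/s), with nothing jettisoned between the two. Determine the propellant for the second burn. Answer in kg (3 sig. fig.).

After the first burn: m = 1980 × exp(−2590/4280.0) = 1980 × 0.54600 = 1,081.08 kg.
After the second burn: m = 1,081.08 × exp(−810/4280.0) = 1,081.08 × 0.82758 = 894.68 kg.
Second-burn propellant = 1,081.08 − 894.68 = 186.4 kg.

propellant for the second burn ≈ 186 kg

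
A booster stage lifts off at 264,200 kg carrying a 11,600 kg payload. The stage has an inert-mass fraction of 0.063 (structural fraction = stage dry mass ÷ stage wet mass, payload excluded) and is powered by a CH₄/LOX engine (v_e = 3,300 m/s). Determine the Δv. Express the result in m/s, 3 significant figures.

Stage wet mass = m₀ − payload = 264,200 − 11,600 = 252,600 kg.
Stage dry mass = ε × stage wet mass = 0.063 × 252,600 = 15,913.8 kg.
Burnout mass m_f = stage dry + payload = 15,913.8 + 11,600 = 27,513.8 kg.
Δv = v_e · ln(264,200/27,513.8) = 3300.0 × ln(9.602) = 3300.0 × 2.2620 ≈ 7465 m/s.

Δv ≈ 7460 m/s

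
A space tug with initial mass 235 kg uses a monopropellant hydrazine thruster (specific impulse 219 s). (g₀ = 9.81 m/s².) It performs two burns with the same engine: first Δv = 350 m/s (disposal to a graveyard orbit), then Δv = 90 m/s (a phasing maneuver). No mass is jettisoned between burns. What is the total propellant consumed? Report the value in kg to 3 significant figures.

v_e = Isp · g₀ = 219 × 9.81 = 2148.4 m/s.
After the first burn: m = 235 × exp(−350/2148.4) = 235 × 0.84967 = 199.672 kg.
After the second burn: m = 199.672 × exp(−90/2148.4) = 199.672 × 0.95897 = 191.479 kg.
Total propellant = m₀ − m_final = 235 − 191.479 = 43.521 kg.

total propellant consumed ≈ 43.5 kg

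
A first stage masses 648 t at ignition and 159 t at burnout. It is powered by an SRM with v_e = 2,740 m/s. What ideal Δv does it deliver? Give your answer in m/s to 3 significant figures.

Δv ≈ 3850 m/s

Δv = v_e · ln(m₀/m_f) = 2740.0 × ln(4.075) = 2740.0 × 1.4050 ≈ 3849.7 m/s.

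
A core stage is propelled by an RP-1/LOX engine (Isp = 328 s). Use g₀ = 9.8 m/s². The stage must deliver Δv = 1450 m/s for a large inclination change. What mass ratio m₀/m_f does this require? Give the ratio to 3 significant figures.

v_e = Isp · g₀ = 328 × 9.8 = 3214.4 m/s.
m₀/m_f = exp(Δv / v_e) = exp(1450 / 3214.4) = exp(0.4511) = 1.5700.

mass ratio ≈ 1.57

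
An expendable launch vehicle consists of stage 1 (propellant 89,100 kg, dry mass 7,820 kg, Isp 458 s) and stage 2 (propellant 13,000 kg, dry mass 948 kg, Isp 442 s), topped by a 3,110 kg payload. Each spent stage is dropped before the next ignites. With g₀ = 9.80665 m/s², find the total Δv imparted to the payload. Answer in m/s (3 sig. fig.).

Ignition mass of stage 1 = 89,100+7,820 + 13,000+948 + 3,110 = 113,978 kg.
Stage 1: m₀ = 113,978 kg, m_f = 113,978 − 89,100 = 24,878 kg; Δv = 458×9.80665×ln(4.581) = 4491.4×1.5220 ≈ 6836 m/s.
Stage 2: m₀ = 17,058 kg, m_f = 17,058 − 13,000 = 4,058 kg; Δv = 442×9.80665×ln(4.204) = 4334.5×1.4359 ≈ 6224 m/s.
Total Δv = 6836 + 6224 = 13060 m/s.

Δv ≈ 13100 m/s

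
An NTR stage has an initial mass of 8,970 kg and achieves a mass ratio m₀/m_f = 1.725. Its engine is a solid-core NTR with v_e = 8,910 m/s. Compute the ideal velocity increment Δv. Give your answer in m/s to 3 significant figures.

Rocket equation: Δv = v_e · ln(1.725) = 8910.0 × 0.5452 ≈ 4858.0 m/s.

Δv ≈ 4860 m/s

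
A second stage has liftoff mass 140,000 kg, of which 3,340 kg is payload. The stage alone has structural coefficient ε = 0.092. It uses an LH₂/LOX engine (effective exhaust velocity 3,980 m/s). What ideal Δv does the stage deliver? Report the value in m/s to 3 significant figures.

Δv ≈ 8650 m/s

Stage wet mass = m₀ − payload = 140,000 − 3,340 = 136,660 kg.
Stage dry mass = ε × stage wet mass = 0.092 × 136,660 = 12,572.7 kg.
Burnout mass m_f = stage dry + payload = 12,572.7 + 3,340 = 15,912.7 kg.
Rocket equation: Δv = v_e · ln(140,000/15,912.7) = 3980.0 × ln(8.798) = 3980.0 × 2.1745 ≈ 8655 m/s.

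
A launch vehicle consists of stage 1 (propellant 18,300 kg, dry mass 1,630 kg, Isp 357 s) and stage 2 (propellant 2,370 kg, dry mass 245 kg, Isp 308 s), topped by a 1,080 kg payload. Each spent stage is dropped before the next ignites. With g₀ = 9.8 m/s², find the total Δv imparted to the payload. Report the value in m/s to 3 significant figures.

Ignition mass of stage 1 = 18,300+1,630 + 2,370+245 + 1,080 = 23,625 kg.
Stage 1: m₀ = 23,625 kg, m_f = 23,625 − 18,300 = 5,325 kg; Δv = 357×9.8×ln(4.437) = 3498.6×1.4899 ≈ 5213 m/s.
Stage 2: m₀ = 3,695 kg, m_f = 3,695 − 2,370 = 1,325 kg; Δv = 308×9.8×ln(2.789) = 3018.4×1.0256 ≈ 3096 m/s.
Total Δv = 5213 + 3096 = 8309 m/s.

Δv ≈ 8310 m/s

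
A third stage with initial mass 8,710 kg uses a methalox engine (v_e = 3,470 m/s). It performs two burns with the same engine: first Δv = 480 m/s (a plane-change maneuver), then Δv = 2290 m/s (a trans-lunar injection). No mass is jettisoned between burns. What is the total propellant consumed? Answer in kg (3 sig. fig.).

After the first burn: m = 8710 × exp(−480/3470.0) = 8710 × 0.87081 = 7,584.76 kg.
After the second burn: m = 7,584.76 × exp(−2290/3470.0) = 7,584.76 × 0.51688 = 3,920.41 kg.
Total propellant = m₀ − m_final = 8710 − 3,920.41 = 4,789.59 kg.

total propellant consumed ≈ 4790 kg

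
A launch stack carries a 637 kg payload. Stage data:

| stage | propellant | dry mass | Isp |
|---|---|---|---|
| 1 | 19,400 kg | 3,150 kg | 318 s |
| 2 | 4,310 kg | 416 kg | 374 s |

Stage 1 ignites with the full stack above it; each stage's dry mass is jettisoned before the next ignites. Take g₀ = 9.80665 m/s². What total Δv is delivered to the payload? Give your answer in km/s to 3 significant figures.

Δv ≈ 9.67 km/s

Ignition mass of stage 1 = 19,400+3,150 + 4,310+416 + 637 = 27,913 kg.
Stage 1: m₀ = 27,913 kg, m_f = 27,913 − 19,400 = 8,513 kg; Δv = 318×9.80665×ln(3.279) = 3118.5×1.1875 ≈ 3703 m/s.
Stage 2: m₀ = 5,363 kg, m_f = 5,363 − 4,310 = 1,053 kg; Δv = 374×9.80665×ln(5.093) = 3667.7×1.6279 ≈ 5971 m/s.
Total Δv = 3703 + 5971 = 9674 m/s.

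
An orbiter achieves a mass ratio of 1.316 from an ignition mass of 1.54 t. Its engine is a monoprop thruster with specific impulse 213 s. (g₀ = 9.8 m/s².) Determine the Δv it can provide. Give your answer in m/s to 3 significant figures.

v_e = Isp · g₀ = 213 × 9.8 = 2087.4 m/s.
Δv = v_e · ln(1.316) = 2087.4 × 0.2746 ≈ 573.2 m/s.

Δv ≈ 573 m/s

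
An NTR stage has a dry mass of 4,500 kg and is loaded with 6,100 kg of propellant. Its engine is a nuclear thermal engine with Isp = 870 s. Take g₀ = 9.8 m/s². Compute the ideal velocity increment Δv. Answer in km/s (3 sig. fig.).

Δv ≈ 7.30 km/s

v_e = Isp · g₀ = 870 × 9.8 = 8526.0 m/s.
m₀ = m_dry + m_prop = 4,500 + 6,100 = 10,600 kg.
Δv = v_e · ln(m₀/m_f) = 8526.0 × ln(2.356) = 8526.0 × 0.8568 ≈ 7304.9 m/s.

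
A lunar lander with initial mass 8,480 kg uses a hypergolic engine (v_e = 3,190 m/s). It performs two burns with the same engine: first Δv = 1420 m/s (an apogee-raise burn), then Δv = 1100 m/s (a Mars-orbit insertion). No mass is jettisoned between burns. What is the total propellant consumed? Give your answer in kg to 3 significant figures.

After the first burn: m = 8480 × exp(−1420/3190.0) = 8480 × 0.64073 = 5,433.39 kg.
After the second burn: m = 5,433.39 × exp(−1100/3190.0) = 5,433.39 × 0.70834 = 3,848.69 kg.
Total propellant = m₀ − m_final = 8480 − 3,848.69 = 4,631.31 kg.

total propellant consumed ≈ 4630 kg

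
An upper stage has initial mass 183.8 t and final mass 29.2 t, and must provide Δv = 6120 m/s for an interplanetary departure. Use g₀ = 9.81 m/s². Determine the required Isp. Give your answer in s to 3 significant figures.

Isp ≈ 339 s

ln(m₀/m_f) = ln(183800/29200) = ln(6.295) = 1.8397.
Using Δv = v_e ln(m₀/m_f): v_e = Δv / ln(m₀/m_f) = 6120 / 1.8397 = 3326.7 m/s.
Isp = v_e / g₀ = 3326.7 / 9.81 = 339.1 s.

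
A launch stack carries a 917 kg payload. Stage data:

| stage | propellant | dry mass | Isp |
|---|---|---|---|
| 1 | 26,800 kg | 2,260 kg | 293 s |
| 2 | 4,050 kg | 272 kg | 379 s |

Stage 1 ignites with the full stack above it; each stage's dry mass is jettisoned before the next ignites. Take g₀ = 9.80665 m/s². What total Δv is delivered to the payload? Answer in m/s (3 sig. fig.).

Δv ≈ 9880 m/s

Ignition mass of stage 1 = 26,800+2,260 + 4,050+272 + 917 = 34,299 kg.
Stage 1: m₀ = 34,299 kg, m_f = 34,299 − 26,800 = 7,499 kg; Δv = 293×9.80665×ln(4.574) = 2873.3×1.5203 ≈ 4368 m/s.
Stage 2: m₀ = 5,239 kg, m_f = 5,239 − 4,050 = 1,189 kg; Δv = 379×9.80665×ln(4.406) = 3716.7×1.4830 ≈ 5512 m/s.
Total Δv = 4368 + 5512 = 9880 m/s.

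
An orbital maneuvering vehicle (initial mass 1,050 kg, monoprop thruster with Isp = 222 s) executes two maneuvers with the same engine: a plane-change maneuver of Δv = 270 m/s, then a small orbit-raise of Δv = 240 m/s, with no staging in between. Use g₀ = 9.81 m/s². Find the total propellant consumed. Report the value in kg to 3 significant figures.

v_e = Isp · g₀ = 222 × 9.81 = 2177.8 m/s.
After the first burn: m = 1050 × exp(−270/2177.8) = 1050 × 0.88340 = 927.57 kg.
After the second burn: m = 927.57 × exp(−240/2177.8) = 927.57 × 0.89565 = 830.778 kg.
Total propellant = m₀ − m_final = 1050 − 830.778 = 219.222 kg.

total propellant consumed ≈ 219 kg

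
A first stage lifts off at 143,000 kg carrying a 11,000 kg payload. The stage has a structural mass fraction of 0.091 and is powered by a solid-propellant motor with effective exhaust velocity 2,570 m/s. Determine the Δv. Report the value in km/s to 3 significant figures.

Δv ≈ 4.69 km/s

Stage wet mass = m₀ − payload = 143,000 − 11,000 = 132,000 kg.
Stage dry mass = ε × stage wet mass = 0.091 × 132,000 = 12,012 kg.
Burnout mass m_f = stage dry + payload = 12,012 + 11,000 = 23,012 kg.
From the ideal rocket equation, Δv = v_e · ln(143,000/23,012) = 2570.0 × ln(6.214) = 2570.0 × 1.8268 ≈ 4695 m/s.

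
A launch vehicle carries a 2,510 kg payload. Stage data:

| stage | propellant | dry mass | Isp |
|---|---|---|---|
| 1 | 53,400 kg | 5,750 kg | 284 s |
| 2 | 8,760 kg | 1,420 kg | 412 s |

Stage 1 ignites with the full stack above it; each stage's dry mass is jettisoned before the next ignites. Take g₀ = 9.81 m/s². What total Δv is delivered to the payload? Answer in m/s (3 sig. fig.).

Δv ≈ 8530 m/s

Ignition mass of stage 1 = 53,400+5,750 + 8,760+1,420 + 2,510 = 71,840 kg.
Stage 1: m₀ = 71,840 kg, m_f = 71,840 − 53,400 = 18,440 kg; Δv = 284×9.81×ln(3.896) = 2786.0×1.3599 ≈ 3789 m/s.
Stage 2: m₀ = 12,690 kg, m_f = 12,690 − 8,760 = 3,930 kg; Δv = 412×9.81×ln(3.229) = 4041.7×1.1722 ≈ 4738 m/s.
Total Δv = 3789 + 4738 = 8527 m/s.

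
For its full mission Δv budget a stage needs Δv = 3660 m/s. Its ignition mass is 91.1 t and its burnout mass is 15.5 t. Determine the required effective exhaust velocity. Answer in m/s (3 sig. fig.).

v_e ≈ 2070 m/s

ln(m₀/m_f) = ln(91100/15500) = ln(5.877) = 1.7711.
Using Δv = v_e ln(m₀/m_f): v_e = Δv / ln(m₀/m_f) = 3660 / 1.7711 = 2066.5 m/s.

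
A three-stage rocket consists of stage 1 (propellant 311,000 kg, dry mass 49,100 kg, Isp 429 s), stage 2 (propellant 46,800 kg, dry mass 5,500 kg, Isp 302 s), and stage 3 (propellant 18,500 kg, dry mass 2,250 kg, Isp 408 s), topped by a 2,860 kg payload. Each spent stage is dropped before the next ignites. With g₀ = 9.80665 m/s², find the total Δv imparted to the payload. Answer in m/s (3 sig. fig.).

Ignition mass of stage 1 = 311,000+49,100 + 46,800+5,500 + 18,500+2,250 + 2,860 = 436,010 kg.
Stage 1: m₀ = 436,010 kg, m_f = 436,010 − 311,000 = 125,010 kg; Δv = 429×9.80665×ln(3.488) = 4207.1×1.2493 ≈ 5256 m/s.
Stage 2: m₀ = 75,910 kg, m_f = 75,910 − 46,800 = 29,110 kg; Δv = 302×9.80665×ln(2.608) = 2961.6×0.9585 ≈ 2839 m/s.
Stage 3: m₀ = 23,610 kg, m_f = 23,610 − 18,500 = 5,110 kg; Δv = 408×9.80665×ln(4.62) = 4001.1×1.5305 ≈ 6124 m/s.
Total Δv = 5256 + 2839 + 6124 = 14219 m/s.

Δv ≈ 14200 m/s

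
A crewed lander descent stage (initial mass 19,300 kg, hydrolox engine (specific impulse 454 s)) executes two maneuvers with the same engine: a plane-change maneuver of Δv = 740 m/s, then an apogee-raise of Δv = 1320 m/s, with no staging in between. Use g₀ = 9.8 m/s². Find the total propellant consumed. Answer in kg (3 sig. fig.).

v_e = Isp · g₀ = 454 × 9.8 = 4449.2 m/s.
After the first burn: m = 19300 × exp(−740/4449.2) = 19300 × 0.84677 = 16,342.7 kg.
After the second burn: m = 16,342.7 × exp(−1320/4449.2) = 16,342.7 × 0.74328 = 12,147.2 kg.
Total propellant = m₀ − m_final = 19300 − 12,147.2 = 7,152.8 kg.

total propellant consumed ≈ 7150 kg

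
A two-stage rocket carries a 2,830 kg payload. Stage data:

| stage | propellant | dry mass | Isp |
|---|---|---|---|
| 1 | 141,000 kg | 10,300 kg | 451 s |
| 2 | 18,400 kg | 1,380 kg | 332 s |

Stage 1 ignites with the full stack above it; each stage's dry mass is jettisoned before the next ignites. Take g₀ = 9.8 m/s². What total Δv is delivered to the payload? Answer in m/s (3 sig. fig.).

Δv ≈ 12800 m/s

Ignition mass of stage 1 = 141,000+10,300 + 18,400+1,380 + 2,830 = 173,910 kg.
Stage 1: m₀ = 173,910 kg, m_f = 173,910 − 141,000 = 32,910 kg; Δv = 451×9.8×ln(5.284) = 4419.8×1.6648 ≈ 7358 m/s.
Stage 2: m₀ = 22,610 kg, m_f = 22,610 − 18,400 = 4,210 kg; Δv = 332×9.8×ln(5.371) = 3253.6×1.6809 ≈ 5469 m/s.
Total Δv = 7358 + 5469 = 12827 m/s.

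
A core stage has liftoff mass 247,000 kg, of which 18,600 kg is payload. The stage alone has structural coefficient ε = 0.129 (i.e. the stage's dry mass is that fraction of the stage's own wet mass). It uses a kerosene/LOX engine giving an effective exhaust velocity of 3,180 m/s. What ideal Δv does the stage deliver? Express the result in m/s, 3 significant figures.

Δv ≈ 5210 m/s

Stage wet mass = m₀ − payload = 247,000 − 18,600 = 228,400 kg.
Stage dry mass = ε × stage wet mass = 0.129 × 228,400 = 29,463.6 kg.
Burnout mass m_f = stage dry + payload = 29,463.6 + 18,600 = 48,063.6 kg.
Δv = v_e · ln(247,000/48,063.6) = 3180.0 × ln(5.139) = 3180.0 × 1.6369 ≈ 5205 m/s.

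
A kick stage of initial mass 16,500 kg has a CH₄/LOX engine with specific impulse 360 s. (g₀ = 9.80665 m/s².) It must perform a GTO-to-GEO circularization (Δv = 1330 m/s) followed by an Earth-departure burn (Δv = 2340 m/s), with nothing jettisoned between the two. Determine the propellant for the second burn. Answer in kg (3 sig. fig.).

propellant for the second burn ≈ 5490 kg

v_e = Isp · g₀ = 360 × 9.80665 = 3530.4 m/s.
After the first burn: m = 16500 × exp(−1330/3530.4) = 16500 × 0.68610 = 11,320.7 kg.
After the second burn: m = 11,320.7 × exp(−2340/3530.4) = 11,320.7 × 0.51540 = 5,834.69 kg.
Second-burn propellant = 11,320.7 − 5,834.69 = 5,486.01 kg.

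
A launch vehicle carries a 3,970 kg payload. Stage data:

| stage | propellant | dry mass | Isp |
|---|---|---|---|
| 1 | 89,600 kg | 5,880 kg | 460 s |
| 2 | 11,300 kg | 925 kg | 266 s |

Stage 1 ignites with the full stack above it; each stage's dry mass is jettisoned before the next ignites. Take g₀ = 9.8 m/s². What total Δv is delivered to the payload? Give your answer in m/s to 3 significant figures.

Δv ≈ 10400 m/s

Ignition mass of stage 1 = 89,600+5,880 + 11,300+925 + 3,970 = 111,675 kg.
Stage 1: m₀ = 111,675 kg, m_f = 111,675 − 89,600 = 22,075 kg; Δv = 460×9.8×ln(5.059) = 4508.0×1.6211 ≈ 7308 m/s.
Stage 2: m₀ = 16,195 kg, m_f = 16,195 − 11,300 = 4,895 kg; Δv = 266×9.8×ln(3.308) = 2606.8×1.1965 ≈ 3119 m/s.
Total Δv = 7308 + 3119 = 10427 m/s.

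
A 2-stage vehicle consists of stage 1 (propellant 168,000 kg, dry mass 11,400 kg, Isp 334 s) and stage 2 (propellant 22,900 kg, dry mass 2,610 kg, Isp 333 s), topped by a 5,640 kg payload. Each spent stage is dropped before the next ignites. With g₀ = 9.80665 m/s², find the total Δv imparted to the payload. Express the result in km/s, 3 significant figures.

Δv ≈ 9.58 km/s

Ignition mass of stage 1 = 168,000+11,400 + 22,900+2,610 + 5,640 = 210,550 kg.
Stage 1: m₀ = 210,550 kg, m_f = 210,550 − 168,000 = 42,550 kg; Δv = 334×9.80665×ln(4.948) = 3275.4×1.5990 ≈ 5238 m/s.
Stage 2: m₀ = 31,150 kg, m_f = 31,150 − 22,900 = 8,250 kg; Δv = 333×9.80665×ln(3.776) = 3265.6×1.3286 ≈ 4339 m/s.
Total Δv = 5238 + 4339 = 9577 m/s.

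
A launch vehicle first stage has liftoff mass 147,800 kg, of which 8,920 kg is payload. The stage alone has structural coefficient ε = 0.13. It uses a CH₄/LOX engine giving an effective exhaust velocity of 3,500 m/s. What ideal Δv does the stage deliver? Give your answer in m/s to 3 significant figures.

Stage wet mass = m₀ − payload = 147,800 − 8,920 = 138,880 kg.
Stage dry mass = ε × stage wet mass = 0.13 × 138,880 = 18,054.4 kg.
Burnout mass m_f = stage dry + payload = 18,054.4 + 8,920 = 26,974.4 kg.
Rocket equation: Δv = v_e · ln(147,800/26,974.4) = 3500.0 × ln(5.479) = 3500.0 × 1.7010 ≈ 5953 m/s.

Δv ≈ 5950 m/s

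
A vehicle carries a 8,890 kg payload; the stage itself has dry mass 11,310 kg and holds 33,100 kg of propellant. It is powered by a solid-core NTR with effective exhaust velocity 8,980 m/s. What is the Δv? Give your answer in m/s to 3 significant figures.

Δv ≈ 8710 m/s

m₀ = payload + dry + propellant = 8,890 + 11,310 + 33,100 = 53,300 kg.
m_f = payload + dry = 8,890 + 11,310 = 20,200 kg.
Rocket equation: Δv = v_e · ln(m₀/m_f) = 8980.0 × ln(2.639) = 8980.0 × 0.9703 ≈ 8712.9 m/s.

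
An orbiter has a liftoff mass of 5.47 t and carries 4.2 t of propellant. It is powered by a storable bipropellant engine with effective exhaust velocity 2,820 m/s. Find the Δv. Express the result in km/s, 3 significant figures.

Δv ≈ 4.12 km/s

m_f = m₀ − m_prop = 5.47 − 4.2 = 1.27 t.
Using Δv = v_e ln(m₀/m_f): Δv = v_e · ln(m₀/m_f) = 2820.0 × ln(4.307) = 2820.0 × 1.4603 ≈ 4117.9 m/s.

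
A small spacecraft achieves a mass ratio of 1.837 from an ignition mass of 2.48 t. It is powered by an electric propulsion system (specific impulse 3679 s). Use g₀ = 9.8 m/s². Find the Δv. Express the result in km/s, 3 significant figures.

Δv ≈ 21.9 km/s

v_e = Isp · g₀ = 3679 × 9.8 = 36054.2 m/s.
From the ideal rocket equation, Δv = v_e · ln(1.837) = 36054.2 × 0.6081 ≈ 21925.8 m/s.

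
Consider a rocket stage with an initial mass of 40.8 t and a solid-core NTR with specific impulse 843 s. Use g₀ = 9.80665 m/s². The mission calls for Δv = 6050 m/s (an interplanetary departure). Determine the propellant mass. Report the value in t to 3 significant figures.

propellant mass ≈ 21.2 t

v_e = Isp · g₀ = 843 × 9.80665 = 8267.0 m/s.
Rocket equation: m₀/m_f = exp(Δv / v_e) = exp(6050 / 8267.0) = exp(0.7318) = 2.0789.
m_f = 40.8 / 2.0789 = 19.6258 t, so propellant = m₀ − m_f = 40.8 − 19.6258 = 21.1742 t.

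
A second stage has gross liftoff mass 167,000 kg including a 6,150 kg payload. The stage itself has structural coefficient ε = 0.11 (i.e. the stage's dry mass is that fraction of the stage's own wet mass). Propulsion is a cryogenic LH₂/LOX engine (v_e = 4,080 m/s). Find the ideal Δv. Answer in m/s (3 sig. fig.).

Stage wet mass = m₀ − payload = 167,000 − 6,150 = 160,850 kg.
Stage dry mass = ε × stage wet mass = 0.11 × 160,850 = 17,693.5 kg.
Burnout mass m_f = stage dry + payload = 17,693.5 + 6,150 = 23,843.5 kg.
Δv = v_e · ln(167,000/23,843.5) = 4080.0 × ln(7.004) = 4080.0 × 1.9465 ≈ 7942 m/s.

Δv ≈ 7940 m/s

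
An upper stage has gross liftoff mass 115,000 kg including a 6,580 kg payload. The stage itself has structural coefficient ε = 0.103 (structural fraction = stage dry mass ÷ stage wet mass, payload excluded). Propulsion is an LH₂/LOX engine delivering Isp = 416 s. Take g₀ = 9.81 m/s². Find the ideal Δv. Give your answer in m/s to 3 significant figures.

Δv ≈ 7630 m/s

Stage wet mass = m₀ − payload = 115,000 − 6,580 = 108,420 kg.
Stage dry mass = ε × stage wet mass = 0.103 × 108,420 = 11,167.3 kg.
Burnout mass m_f = stage dry + payload = 11,167.3 + 6,580 = 17,747.3 kg.
v_e = Isp · g₀ = 416 × 9.81 = 4081.0 m/s.
From the ideal rocket equation, Δv = v_e · ln(115,000/17,747.3) = 4081.0 × ln(6.48) = 4081.0 × 1.8687 ≈ 7626 m/s.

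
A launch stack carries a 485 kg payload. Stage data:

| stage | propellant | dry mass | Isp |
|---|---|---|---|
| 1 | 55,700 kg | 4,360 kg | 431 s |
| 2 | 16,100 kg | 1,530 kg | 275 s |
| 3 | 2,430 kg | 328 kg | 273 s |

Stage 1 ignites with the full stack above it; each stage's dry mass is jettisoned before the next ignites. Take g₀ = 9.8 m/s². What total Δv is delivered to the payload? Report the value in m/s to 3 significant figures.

Ignition mass of stage 1 = 55,700+4,360 + 16,100+1,530 + 2,430+328 + 485 = 80,933 kg.
Stage 1: m₀ = 80,933 kg, m_f = 80,933 − 55,700 = 25,233 kg; Δv = 431×9.8×ln(3.207) = 4223.8×1.1655 ≈ 4923 m/s.
Stage 2: m₀ = 20,873 kg, m_f = 20,873 − 16,100 = 4,773 kg; Δv = 275×9.8×ln(4.373) = 2695.0×1.4755 ≈ 3976 m/s.
Stage 3: m₀ = 3,243 kg, m_f = 3,243 − 2,430 = 813 kg; Δv = 273×9.8×ln(3.989) = 2675.4×1.3835 ≈ 3701 m/s.
Total Δv = 4923 + 3976 + 3701 = 12600 m/s.

Δv ≈ 12600 m/s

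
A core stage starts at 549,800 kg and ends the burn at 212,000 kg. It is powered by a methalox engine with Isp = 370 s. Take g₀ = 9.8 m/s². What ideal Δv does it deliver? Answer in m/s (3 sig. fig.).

Δv ≈ 3460 m/s

v_e = Isp · g₀ = 370 × 9.8 = 3626.0 m/s.
Using Δv = v_e ln(m₀/m_f): Δv = v_e · ln(m₀/m_f) = 3626.0 × ln(2.593) = 3626.0 × 0.9530 ≈ 3455.5 m/s.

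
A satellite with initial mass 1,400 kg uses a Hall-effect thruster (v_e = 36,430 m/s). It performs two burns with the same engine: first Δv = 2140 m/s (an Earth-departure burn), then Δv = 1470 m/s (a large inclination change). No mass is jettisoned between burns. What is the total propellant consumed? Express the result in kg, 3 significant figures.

After the first burn: m = 1400 × exp(−2140/36430.0) = 1400 × 0.94295 = 1,320.13 kg.
After the second burn: m = 1,320.13 × exp(−1470/36430.0) = 1,320.13 × 0.96045 = 1,267.92 kg.
Total propellant = m₀ − m_final = 1400 − 1,267.92 = 132.08 kg.

total propellant consumed ≈ 132 kg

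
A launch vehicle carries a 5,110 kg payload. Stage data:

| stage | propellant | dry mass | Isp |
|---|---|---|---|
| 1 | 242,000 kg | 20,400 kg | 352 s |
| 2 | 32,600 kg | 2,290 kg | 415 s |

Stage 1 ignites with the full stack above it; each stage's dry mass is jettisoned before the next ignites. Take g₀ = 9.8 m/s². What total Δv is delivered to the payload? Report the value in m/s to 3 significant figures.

Ignition mass of stage 1 = 242,000+20,400 + 32,600+2,290 + 5,110 = 302,400 kg.
Stage 1: m₀ = 302,400 kg, m_f = 302,400 − 242,000 = 60,400 kg; Δv = 352×9.8×ln(5.007) = 3449.6×1.6108 ≈ 5556 m/s.
Stage 2: m₀ = 40,000 kg, m_f = 40,000 − 32,600 = 7,400 kg; Δv = 415×9.8×ln(5.405) = 4067.0×1.6874 ≈ 6863 m/s.
Total Δv = 5556 + 6863 = 12419 m/s.

Δv ≈ 12400 m/s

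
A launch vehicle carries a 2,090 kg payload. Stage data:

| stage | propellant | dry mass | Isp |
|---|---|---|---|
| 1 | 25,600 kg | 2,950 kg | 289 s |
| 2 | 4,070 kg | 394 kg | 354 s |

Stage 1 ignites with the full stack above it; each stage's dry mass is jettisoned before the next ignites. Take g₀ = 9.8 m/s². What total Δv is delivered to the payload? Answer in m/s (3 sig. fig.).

Δv ≈ 7070 m/s

Ignition mass of stage 1 = 25,600+2,950 + 4,070+394 + 2,090 = 35,104 kg.
Stage 1: m₀ = 35,104 kg, m_f = 35,104 − 25,600 = 9,504 kg; Δv = 289×9.8×ln(3.694) = 2832.2×1.3066 ≈ 3701 m/s.
Stage 2: m₀ = 6,554 kg, m_f = 6,554 − 4,070 = 2,484 kg; Δv = 354×9.8×ln(2.638) = 3469.2×0.9702 ≈ 3366 m/s.
Total Δv = 3701 + 3366 = 7067 m/s.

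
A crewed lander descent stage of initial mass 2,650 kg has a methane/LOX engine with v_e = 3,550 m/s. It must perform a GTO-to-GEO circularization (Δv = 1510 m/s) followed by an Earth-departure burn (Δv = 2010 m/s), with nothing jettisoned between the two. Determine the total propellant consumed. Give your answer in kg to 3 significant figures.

After the first burn: m = 2650 × exp(−1510/3550.0) = 2650 × 0.65354 = 1,731.88 kg.
After the second burn: m = 1,731.88 × exp(−2010/3550.0) = 1,731.88 × 0.56768 = 983.154 kg.
Total propellant = m₀ − m_final = 2650 − 983.154 = 1,666.846 kg.

total propellant consumed ≈ 1670 kg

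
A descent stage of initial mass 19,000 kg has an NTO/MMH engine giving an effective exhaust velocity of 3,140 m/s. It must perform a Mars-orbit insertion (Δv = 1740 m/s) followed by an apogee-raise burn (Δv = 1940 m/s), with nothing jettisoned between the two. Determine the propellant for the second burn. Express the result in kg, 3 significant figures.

After the first burn: m = 19000 × exp(−1740/3140.0) = 19000 × 0.57457 = 10,916.8 kg.
After the second burn: m = 10,916.8 × exp(−1940/3140.0) = 10,916.8 × 0.53911 = 5,885.36 kg.
Second-burn propellant = 10,916.8 − 5,885.36 = 5,031.44 kg.

propellant for the second burn ≈ 5030 kg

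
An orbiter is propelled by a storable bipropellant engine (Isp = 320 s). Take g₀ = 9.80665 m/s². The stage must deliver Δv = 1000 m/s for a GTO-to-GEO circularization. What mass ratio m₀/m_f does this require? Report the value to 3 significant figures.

mass ratio ≈ 1.38

v_e = Isp · g₀ = 320 × 9.80665 = 3138.1 m/s.
Rocket equation: m₀/m_f = exp(Δv / v_e) = exp(1000 / 3138.1) = exp(0.3187) = 1.3753.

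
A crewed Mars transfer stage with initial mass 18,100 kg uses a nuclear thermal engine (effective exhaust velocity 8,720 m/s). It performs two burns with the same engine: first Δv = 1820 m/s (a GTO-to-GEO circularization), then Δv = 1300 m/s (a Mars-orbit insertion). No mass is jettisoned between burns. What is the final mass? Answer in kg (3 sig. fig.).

final mass ≈ 12700 kg

After the first burn: m = 18100 × exp(−1820/8720.0) = 18100 × 0.81163 = 14,690.5 kg.
After the second burn: m = 14,690.5 × exp(−1300/8720.0) = 14,690.5 × 0.86150 = 12,655.9 kg.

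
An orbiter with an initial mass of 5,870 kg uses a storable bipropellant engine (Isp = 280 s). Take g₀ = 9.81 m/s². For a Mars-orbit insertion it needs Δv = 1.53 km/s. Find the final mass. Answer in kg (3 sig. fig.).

final mass ≈ 3360 kg

v_e = Isp · g₀ = 280 × 9.81 = 2746.8 m/s.
Rocket equation: m₀/m_f = exp(Δv / v_e) = exp(1530 / 2746.8) = exp(0.5570) = 1.7454.
m_f = m₀ / 1.7454 = 5,870 / 1.7454 = 3,363.13 kg.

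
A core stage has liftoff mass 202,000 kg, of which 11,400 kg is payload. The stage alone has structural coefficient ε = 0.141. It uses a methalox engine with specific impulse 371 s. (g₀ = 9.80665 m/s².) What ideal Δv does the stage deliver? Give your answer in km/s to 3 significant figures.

Stage wet mass = m₀ − payload = 202,000 − 11,400 = 190,600 kg.
Stage dry mass = ε × stage wet mass = 0.141 × 190,600 = 26,874.6 kg.
Burnout mass m_f = stage dry + payload = 26,874.6 + 11,400 = 38,274.6 kg.
v_e = Isp · g₀ = 371 × 9.80665 = 3638.3 m/s.
From the ideal rocket equation, Δv = v_e · ln(202,000/38,274.6) = 3638.3 × ln(5.278) = 3638.3 × 1.6635 ≈ 6052 m/s.

Δv ≈ 6.05 km/s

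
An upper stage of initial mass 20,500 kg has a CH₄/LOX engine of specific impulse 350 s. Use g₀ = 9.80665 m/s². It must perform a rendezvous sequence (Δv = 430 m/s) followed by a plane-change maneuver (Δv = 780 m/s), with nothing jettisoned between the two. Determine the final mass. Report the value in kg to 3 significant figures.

final mass ≈ 14400 kg

v_e = Isp · g₀ = 350 × 9.80665 = 3432.3 m/s.
After the first burn: m = 20500 × exp(−430/3432.3) = 20500 × 0.88225 = 18,086.1 kg.
After the second burn: m = 18,086.1 × exp(−780/3432.3) = 18,086.1 × 0.79672 = 14,409.6 kg.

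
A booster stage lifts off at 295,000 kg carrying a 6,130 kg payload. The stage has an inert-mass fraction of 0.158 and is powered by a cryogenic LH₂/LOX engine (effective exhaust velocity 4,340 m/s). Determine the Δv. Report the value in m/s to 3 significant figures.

Stage wet mass = m₀ − payload = 295,000 − 6,130 = 288,870 kg.
Stage dry mass = ε × stage wet mass = 0.158 × 288,870 = 45,641.5 kg.
Burnout mass m_f = stage dry + payload = 45,641.5 + 6,130 = 51,771.5 kg.
Using Δv = v_e ln(m₀/m_f): Δv = v_e · ln(295,000/51,771.5) = 4340.0 × ln(5.698) = 4340.0 × 1.7401 ≈ 7552 m/s.

Δv ≈ 7550 m/s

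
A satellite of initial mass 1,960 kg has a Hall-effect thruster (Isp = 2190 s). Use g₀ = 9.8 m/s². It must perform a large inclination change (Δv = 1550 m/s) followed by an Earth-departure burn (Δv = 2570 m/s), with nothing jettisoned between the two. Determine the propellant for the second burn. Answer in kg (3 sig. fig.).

v_e = Isp · g₀ = 2190 × 9.8 = 21462.0 m/s.
After the first burn: m = 1960 × exp(−1550/21462.0) = 1960 × 0.93033 = 1,823.45 kg.
After the second burn: m = 1,823.45 × exp(−2570/21462.0) = 1,823.45 × 0.88715 = 1,617.67 kg.
Second-burn propellant = 1,823.45 − 1,617.67 = 205.78 kg.

propellant for the second burn ≈ 206 kg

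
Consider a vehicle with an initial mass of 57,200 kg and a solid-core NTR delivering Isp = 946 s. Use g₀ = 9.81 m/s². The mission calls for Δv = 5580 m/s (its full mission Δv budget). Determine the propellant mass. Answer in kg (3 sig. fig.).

propellant mass ≈ 25800 kg

v_e = Isp · g₀ = 946 × 9.81 = 9280.3 m/s.
m₀/m_f = exp(Δv / v_e) = exp(5580 / 9280.3) = exp(0.6013) = 1.8244.
m_f = 57,200 / 1.8244 = 31,352.8 kg, so propellant = m₀ − m_f = 57,200 − 31,352.8 = 25,847.2 kg.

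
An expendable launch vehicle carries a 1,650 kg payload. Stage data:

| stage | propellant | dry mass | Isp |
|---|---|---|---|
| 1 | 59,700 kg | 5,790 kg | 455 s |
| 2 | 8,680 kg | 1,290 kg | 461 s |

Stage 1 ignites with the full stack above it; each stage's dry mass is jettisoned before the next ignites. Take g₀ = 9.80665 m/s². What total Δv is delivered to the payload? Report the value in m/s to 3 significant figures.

Ignition mass of stage 1 = 59,700+5,790 + 8,680+1,290 + 1,650 = 77,110 kg.
Stage 1: m₀ = 77,110 kg, m_f = 77,110 − 59,700 = 17,410 kg; Δv = 455×9.80665×ln(4.429) = 4462.0×1.4882 ≈ 6640 m/s.
Stage 2: m₀ = 11,620 kg, m_f = 11,620 − 8,680 = 2,940 kg; Δv = 461×9.80665×ln(3.952) = 4520.9×1.3743 ≈ 6213 m/s.
Total Δv = 6640 + 6213 = 12853 m/s.

Δv ≈ 12900 m/s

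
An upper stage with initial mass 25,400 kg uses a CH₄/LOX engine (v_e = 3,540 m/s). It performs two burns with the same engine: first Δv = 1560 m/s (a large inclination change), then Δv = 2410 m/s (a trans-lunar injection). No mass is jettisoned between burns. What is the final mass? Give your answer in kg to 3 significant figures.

After the first burn: m = 25400 × exp(−1560/3540.0) = 25400 × 0.64360 = 16,347.4 kg.
After the second burn: m = 16,347.4 × exp(−2410/3540.0) = 16,347.4 × 0.50622 = 8,275.38 kg.

final mass ≈ 8280 kg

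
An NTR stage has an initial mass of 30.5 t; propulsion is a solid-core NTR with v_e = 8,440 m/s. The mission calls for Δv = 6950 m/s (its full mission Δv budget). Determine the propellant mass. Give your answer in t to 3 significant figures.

propellant mass ≈ 17.1 t

m₀/m_f = exp(Δv / v_e) = exp(6950 / 8440.0) = exp(0.8235) = 2.2784.
m_f = 30.5 / 2.2784 = 13.3866 t, so propellant = m₀ − m_f = 30.5 − 13.3866 = 17.1134 t.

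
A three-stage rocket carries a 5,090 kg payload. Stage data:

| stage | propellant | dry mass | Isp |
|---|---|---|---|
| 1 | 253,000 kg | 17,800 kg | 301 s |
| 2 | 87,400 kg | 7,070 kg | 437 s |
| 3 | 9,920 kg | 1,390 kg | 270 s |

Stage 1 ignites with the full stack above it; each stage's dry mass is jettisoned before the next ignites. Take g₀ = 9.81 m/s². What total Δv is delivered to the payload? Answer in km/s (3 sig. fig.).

Δv ≈ 12.3 km/s

Ignition mass of stage 1 = 253,000+17,800 + 87,400+7,070 + 9,920+1,390 + 5,090 = 381,670 kg.
Stage 1: m₀ = 381,670 kg, m_f = 381,670 − 253,000 = 128,670 kg; Δv = 301×9.81×ln(2.966) = 2952.8×1.0873 ≈ 3211 m/s.
Stage 2: m₀ = 110,870 kg, m_f = 110,870 − 87,400 = 23,470 kg; Δv = 437×9.81×ln(4.724) = 4287.0×1.5526 ≈ 6656 m/s.
Stage 3: m₀ = 16,400 kg, m_f = 16,400 − 9,920 = 6,480 kg; Δv = 270×9.81×ln(2.531) = 2648.7×0.9286 ≈ 2459 m/s.
Total Δv = 3211 + 6656 + 2459 = 12326 m/s.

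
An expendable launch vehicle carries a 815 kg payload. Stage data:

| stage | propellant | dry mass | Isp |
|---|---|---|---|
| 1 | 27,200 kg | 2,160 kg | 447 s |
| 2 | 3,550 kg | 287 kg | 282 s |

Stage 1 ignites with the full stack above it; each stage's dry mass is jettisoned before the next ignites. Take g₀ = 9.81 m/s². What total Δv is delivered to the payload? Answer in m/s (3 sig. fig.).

Δv ≈ 11000 m/s

Ignition mass of stage 1 = 27,200+2,160 + 3,550+287 + 815 = 34,012 kg.
Stage 1: m₀ = 34,012 kg, m_f = 34,012 − 27,200 = 6,812 kg; Δv = 447×9.81×ln(4.993) = 4385.1×1.6080 ≈ 7051 m/s.
Stage 2: m₀ = 4,652 kg, m_f = 4,652 − 3,550 = 1,102 kg; Δv = 282×9.81×ln(4.221) = 2766.4×1.4402 ≈ 3984 m/s.
Total Δv = 7051 + 3984 = 11035 m/s.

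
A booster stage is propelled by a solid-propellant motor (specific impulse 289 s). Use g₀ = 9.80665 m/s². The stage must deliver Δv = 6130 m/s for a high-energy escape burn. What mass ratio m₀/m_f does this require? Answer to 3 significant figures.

v_e = Isp · g₀ = 289 × 9.80665 = 2834.1 m/s.
By the Tsiolkovsky rocket equation, m₀/m_f = exp(Δv / v_e) = exp(6130 / 2834.1) = exp(2.1629) = 8.6966.

mass ratio ≈ 8.70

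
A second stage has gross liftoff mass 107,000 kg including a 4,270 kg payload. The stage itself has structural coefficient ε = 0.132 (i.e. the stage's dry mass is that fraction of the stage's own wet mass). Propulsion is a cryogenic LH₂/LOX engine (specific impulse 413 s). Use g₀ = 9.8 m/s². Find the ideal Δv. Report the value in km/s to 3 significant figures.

Stage wet mass = m₀ − payload = 107,000 − 4,270 = 102,730 kg.
Stage dry mass = ε × stage wet mass = 0.132 × 102,730 = 13,560.4 kg.
Burnout mass m_f = stage dry + payload = 13,560.4 + 4,270 = 17,830.4 kg.
v_e = Isp · g₀ = 413 × 9.8 = 4047.4 m/s.
Δv = v_e · ln(107,000/17,830.4) = 4047.4 × ln(6.001) = 4047.4 × 1.7919 ≈ 7253 m/s.

Δv ≈ 7.25 km/s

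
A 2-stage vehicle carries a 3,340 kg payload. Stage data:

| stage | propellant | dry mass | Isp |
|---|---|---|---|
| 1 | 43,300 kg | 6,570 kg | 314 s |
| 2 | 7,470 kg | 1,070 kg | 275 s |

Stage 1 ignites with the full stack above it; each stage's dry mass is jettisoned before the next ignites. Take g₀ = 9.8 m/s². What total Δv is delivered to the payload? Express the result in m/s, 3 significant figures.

Δv ≈ 6390 m/s

Ignition mass of stage 1 = 43,300+6,570 + 7,470+1,070 + 3,340 = 61,750 kg.
Stage 1: m₀ = 61,750 kg, m_f = 61,750 − 43,300 = 18,450 kg; Δv = 314×9.8×ln(3.347) = 3077.2×1.2080 ≈ 3717 m/s.
Stage 2: m₀ = 11,880 kg, m_f = 11,880 − 7,470 = 4,410 kg; Δv = 275×9.8×ln(2.694) = 2695.0×0.9910 ≈ 2671 m/s.
Total Δv = 3717 + 2671 = 6388 m/s.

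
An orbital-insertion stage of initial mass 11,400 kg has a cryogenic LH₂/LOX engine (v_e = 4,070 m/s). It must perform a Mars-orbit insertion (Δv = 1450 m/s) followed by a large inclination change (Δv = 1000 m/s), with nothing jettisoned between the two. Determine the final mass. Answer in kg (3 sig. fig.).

After the first burn: m = 11400 × exp(−1450/4070.0) = 11400 × 0.70029 = 7,983.31 kg.
After the second burn: m = 7,983.31 × exp(−1000/4070.0) = 7,983.31 × 0.78216 = 6,244.23 kg.

final mass ≈ 6240 kg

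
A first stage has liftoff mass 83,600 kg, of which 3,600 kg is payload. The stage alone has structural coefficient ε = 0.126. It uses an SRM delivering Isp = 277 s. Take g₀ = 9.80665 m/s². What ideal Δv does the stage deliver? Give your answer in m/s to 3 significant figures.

Stage wet mass = m₀ − payload = 83,600 − 3,600 = 80,000 kg.
Stage dry mass = ε × stage wet mass = 0.126 × 80,000 = 10,080 kg.
Burnout mass m_f = stage dry + payload = 10,080 + 3,600 = 13,680 kg.
v_e = Isp · g₀ = 277 × 9.80665 = 2716.4 m/s.
From the ideal rocket equation, Δv = v_e · ln(83,600/13,680) = 2716.4 × ln(6.111) = 2716.4 × 1.8101 ≈ 4917 m/s.

Δv ≈ 4920 m/s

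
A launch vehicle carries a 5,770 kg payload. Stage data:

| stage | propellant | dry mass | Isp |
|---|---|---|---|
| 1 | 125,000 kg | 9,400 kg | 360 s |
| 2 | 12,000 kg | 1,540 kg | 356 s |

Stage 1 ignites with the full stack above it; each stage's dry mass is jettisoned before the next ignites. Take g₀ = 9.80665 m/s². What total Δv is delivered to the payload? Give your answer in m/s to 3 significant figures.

Δv ≈ 9310 m/s

Ignition mass of stage 1 = 125,000+9,400 + 12,000+1,540 + 5,770 = 153,710 kg.
Stage 1: m₀ = 153,710 kg, m_f = 153,710 − 125,000 = 28,710 kg; Δv = 360×9.80665×ln(5.354) = 3530.4×1.6778 ≈ 5923 m/s.
Stage 2: m₀ = 19,310 kg, m_f = 19,310 − 12,000 = 7,310 kg; Δv = 356×9.80665×ln(2.642) = 3491.2×0.9714 ≈ 3391 m/s.
Total Δv = 5923 + 3391 = 9314 m/s.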